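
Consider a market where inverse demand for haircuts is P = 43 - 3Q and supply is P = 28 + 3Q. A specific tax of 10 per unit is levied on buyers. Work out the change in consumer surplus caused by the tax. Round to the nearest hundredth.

Without the tax, 43 - 3Q = 28 + 3Q so Q* = 2.5 and P* = 35.5.
A tax on buyers shifts demand down by 10: (43 - 10) - 3Q = 28 + 3Q, so Q_t = 0.8333. Buyers pay P_b = 40.5; sellers receive P_s = P_b - 10 = 30.5.
Consumers lose the trapezoid between P* and P_b out to Q_t plus the triangle from Q_t to Q*: change in CS = 1.0417 - 9.375 = -8.3333.

-8.33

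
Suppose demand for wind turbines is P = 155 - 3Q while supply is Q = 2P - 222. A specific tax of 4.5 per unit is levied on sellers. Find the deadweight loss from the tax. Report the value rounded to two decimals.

Rewriting supply in inverse form: P = 111 + 0.5Q.
Pre-tax equilibrium: 155 - 3Q = 111 + 0.5Q gives Q* = 12.5714, P* = 117.2857.
With the tax, sellers need 4.5 more per unit: 155 - 3Q = 111 + 0.5Q + 4.5, so Q_t = 11.2857. Buyers pay P_b = 121.1429; sellers receive P_s = P_b - 4.5 = 116.6429.
The welfare triangle lost has base Q* - Q_t = 1.2857 and height t = 4.5, so DWL = (1/2)(1.2857)(4.5) = 2.8929.

2.89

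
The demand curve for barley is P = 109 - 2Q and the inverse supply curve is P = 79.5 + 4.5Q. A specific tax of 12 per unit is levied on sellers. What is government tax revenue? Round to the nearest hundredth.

32.31

Without the tax, 109 - 2Q = 79.5 + 4.5Q so Q* = 4.5385 and P* = 99.9231.
With the tax, sellers need 12 more per unit: 109 - 2Q = 79.5 + 4.5Q + 12, so Q_t = 2.6923. Buyers pay P_b = 103.6154; sellers receive P_s = P_b - 12 = 91.6154.
Revenue is the tax times quantity traded: 12 x 2.6923 = 32.3077.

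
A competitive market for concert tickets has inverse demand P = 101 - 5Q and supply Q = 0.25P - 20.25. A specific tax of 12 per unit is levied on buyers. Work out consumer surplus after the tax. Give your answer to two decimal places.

Rewriting supply in inverse form: P = 81 + 4Q.
Without the tax, 101 - 5Q = 81 + 4Q so Q* = 2.2222 and P* = 89.8889.
With the tax, buyers' net willingness to pay falls by 12: (101 - 12) - 5Q = 81 + 4Q, so Q_t = 0.8889. Buyers pay P_b = 96.5556; sellers receive P_s = P_b - 12 = 84.5556.
Consumer surplus is the triangle under demand above P_b: (1/2)(0.8889)(101 - 96.5556) = 1.9753.

1.98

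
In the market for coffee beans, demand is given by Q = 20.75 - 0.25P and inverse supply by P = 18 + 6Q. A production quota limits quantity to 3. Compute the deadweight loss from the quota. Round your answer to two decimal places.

61.25

Rewriting demand in inverse form: P = 83 - 4Q.
Unrestricted equilibrium: Q* = (83 - 18)/(4 + 6) = 6.5.
At Q = 3 the demand price is 83 - 4(3) = 71 and the supply price is 18 + 6(3) = 36.
Deadweight loss is the triangle between the curves from 3 to 6.5: (1/2)(71 - 36)(6.5 - 3) = 61.25.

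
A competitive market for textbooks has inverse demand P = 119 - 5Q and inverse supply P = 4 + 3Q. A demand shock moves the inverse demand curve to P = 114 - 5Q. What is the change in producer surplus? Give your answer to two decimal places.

Initial equilibrium: Q_0 = 14.375, P_0 = 47.125; CS_0 = (1/2)(14.375)(71.875) = 516.6016, PS_0 = (1/2)(14.375)(43.125) = 309.9609.
New equilibrium: 114 - 5Q = 4 + 3Q gives Q_1 = 13.75, P_1 = 45.25; CS_1 = 472.6562, PS_1 = 283.5938.
Change in producer surplus = 283.5938 - 309.9609 = -26.3672.

-26.37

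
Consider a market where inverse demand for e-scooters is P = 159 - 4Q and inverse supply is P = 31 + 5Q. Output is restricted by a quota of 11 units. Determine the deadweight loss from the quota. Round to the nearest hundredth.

Unrestricted equilibrium: Q* = (159 - 31)/(4 + 5) = 14.2222.
At Q = 11 the demand price is 159 - 4(11) = 115 and the supply price is 31 + 5(11) = 86.
DWL = (1/2)(gap between curves at 11) x (Q* - 11) = (1/2)(29)(3.2222) = 46.7222.

46.72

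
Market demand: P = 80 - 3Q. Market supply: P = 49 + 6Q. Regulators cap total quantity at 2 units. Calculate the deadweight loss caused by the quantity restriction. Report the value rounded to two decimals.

9.39

Unrestricted equilibrium: Q* = (80 - 49)/(3 + 6) = 3.4444.
At Q = 2 the demand price is 80 - 3(2) = 74 and the supply price is 49 + 6(2) = 61.
DWL = (1/2)(gap between curves at 2) x (Q* - 2) = (1/2)(13)(1.4444) = 9.3889.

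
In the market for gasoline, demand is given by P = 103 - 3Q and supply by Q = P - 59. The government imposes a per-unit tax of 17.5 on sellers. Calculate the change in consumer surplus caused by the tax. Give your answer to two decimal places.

Rewriting supply in inverse form: P = 59 + Q.
Without the tax, 103 - 3Q = 59 + Q so Q* = 11 and P* = 70.
With the tax, sellers need 17.5 more per unit: 103 - 3Q = 59 + Q + 17.5, so Q_t = 6.625. Buyers pay P_b = 83.125; sellers receive P_s = P_b - 17.5 = 65.625.
Consumers lose the trapezoid between P* and P_b out to Q_t plus the triangle from Q_t to Q*: change in CS = 65.8359 - 181.5 = -115.6641.

-115.66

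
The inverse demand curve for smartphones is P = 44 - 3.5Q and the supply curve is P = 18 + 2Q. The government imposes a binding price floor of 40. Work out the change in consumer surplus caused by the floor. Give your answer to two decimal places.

Free-market equilibrium: 44 - 3.5Q = 18 + 2Q gives Q* = 4.7273, P* = 27.4545.
At P = 40, buyers demand (44 - 40)/3.5 = 1.1429 while sellers would supply more, so the quantity traded is 1.1429 at price 40.
CS goes from (1/2)(4.7273)(16.5455) = 39.1074 to 2.2857 (computed as (44 - 40)(1.1429) - (1/2)(3.5)(1.1429)^2), a change of -36.8217.

-36.82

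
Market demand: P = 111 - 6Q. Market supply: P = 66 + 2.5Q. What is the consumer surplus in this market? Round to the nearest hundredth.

84.08

Setting demand equal to supply, 45 = 8.5Q, so Q* = 5.2941 and P* = 79.2353.
CS is the area between the demand curve and P* from 0 to Q*: (1/2)(5.2941)(31.7647) = 84.083.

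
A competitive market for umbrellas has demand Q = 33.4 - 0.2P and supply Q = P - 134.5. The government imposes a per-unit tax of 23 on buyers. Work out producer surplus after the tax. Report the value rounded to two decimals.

Rewriting demand in inverse form: P = 167 - 5Q.
Rewriting supply in inverse form: P = 134.5 + Q.
Without the tax, 167 - 5Q = 134.5 + Q so Q* = 5.4167 and P* = 139.9167.
With the tax, buyers' net willingness to pay falls by 23: (167 - 23) - 5Q = 134.5 + Q, so Q_t = 1.5833. Buyers pay P_b = 159.0833; sellers receive P_s = P_b - 23 = 136.0833.
Producer surplus is the triangle above supply below P_s: (1/2)(1.5833)(136.0833 - 134.5) = 1.2535.

1.25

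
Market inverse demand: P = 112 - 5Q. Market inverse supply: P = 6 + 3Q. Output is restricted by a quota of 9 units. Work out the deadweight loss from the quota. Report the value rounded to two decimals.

72.25

Unrestricted equilibrium: Q* = (112 - 6)/(5 + 3) = 13.25.
At Q = 9 the demand price is 112 - 5(9) = 67 and the supply price is 6 + 3(9) = 33.
Deadweight loss is the triangle between the curves from 9 to 13.25: (1/2)(67 - 33)(13.25 - 9) = 72.25.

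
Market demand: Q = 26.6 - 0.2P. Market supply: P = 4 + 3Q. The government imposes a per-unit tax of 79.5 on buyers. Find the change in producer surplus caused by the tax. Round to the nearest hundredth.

Rewriting demand in inverse form: P = 133 - 5Q.
Without the tax, 133 - 5Q = 4 + 3Q so Q* = 16.125 and P* = 52.375.
With the tax, buyers' net willingness to pay falls by 79.5: (133 - 79.5) - 5Q = 4 + 3Q, so Q_t = 6.1875. Buyers pay P_b = 102.0625; sellers receive P_s = P_b - 79.5 = 22.5625.
Producers lose the trapezoid between P_s and P* out to Q_t plus the triangle from Q_t to Q*: change in PS = 57.4277 - 390.0234 = -332.5957.

-332.60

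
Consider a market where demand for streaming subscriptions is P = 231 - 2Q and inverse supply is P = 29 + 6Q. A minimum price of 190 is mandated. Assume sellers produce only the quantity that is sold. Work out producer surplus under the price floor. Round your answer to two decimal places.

2039.75

Free-market equilibrium: 231 - 2Q = 29 + 6Q gives Q* = 25.25, P* = 180.5.
At P = 190, buyers demand (231 - 190)/2 = 20.5 while sellers would supply more, so the quantity traded is 20.5 at price 190.
The supply price at Q = 20.5 is 152. PS is the trapezoid between 190 and supply over [0, 20.5]: (1/2)[(190 - 29) + (190 - 152)](20.5) = 2039.75.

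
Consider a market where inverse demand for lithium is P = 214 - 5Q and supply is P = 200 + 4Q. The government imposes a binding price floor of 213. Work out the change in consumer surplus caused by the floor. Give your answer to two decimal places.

Free-market equilibrium: 214 - 5Q = 200 + 4Q gives Q* = 1.5556, P* = 206.2222.
At P = 213, buyers demand (214 - 213)/5 = 0.2 while sellers would supply more, so the quantity traded is 0.2 at price 213.
CS goes from (1/2)(1.5556)(7.7778) = 6.0494 to 0.1 (computed as (214 - 213)(0.2) - (1/2)(5)(0.2)^2), a change of -5.9494.

-5.95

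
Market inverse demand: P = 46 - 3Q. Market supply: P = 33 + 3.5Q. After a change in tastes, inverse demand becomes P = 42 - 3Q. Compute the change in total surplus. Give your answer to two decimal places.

Initial equilibrium: Q_0 = 2, P_0 = 40; CS_0 = (1/2)(2)(6) = 6, PS_0 = (1/2)(2)(7) = 7.
New equilibrium: 42 - 3Q = 33 + 3.5Q gives Q_1 = 1.3846, P_1 = 37.8462; CS_1 = 2.8757, PS_1 = 3.355.
Change in total surplus = (2.8757 + 3.355) - (6 + 7) = -6.7692.

-6.77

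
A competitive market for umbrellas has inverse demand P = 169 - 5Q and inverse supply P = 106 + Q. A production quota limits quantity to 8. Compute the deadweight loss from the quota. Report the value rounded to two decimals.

Unrestricted equilibrium: Q* = (169 - 106)/(5 + 1) = 10.5.
At Q = 8 the demand price is 169 - 5(8) = 129 and the supply price is 106 + (8) = 114.
Deadweight loss is the triangle between the curves from 8 to 10.5: (1/2)(129 - 114)(10.5 - 8) = 18.75.

18.75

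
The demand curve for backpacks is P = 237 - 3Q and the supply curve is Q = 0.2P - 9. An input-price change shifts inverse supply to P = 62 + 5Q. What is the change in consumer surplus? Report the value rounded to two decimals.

-146.23

Rewriting supply in inverse form: P = 45 + 5Q.
Initial equilibrium: Q_0 = 24, P_0 = 165; CS_0 = (1/2)(24)(72) = 864, PS_0 = (1/2)(24)(120) = 1440.
New equilibrium: 237 - 3Q = 62 + 5Q gives Q_1 = 21.875, P_1 = 171.375; CS_1 = 717.7734, PS_1 = 1196.2891.
Change in consumer surplus = 717.7734 - 864 = -146.2266.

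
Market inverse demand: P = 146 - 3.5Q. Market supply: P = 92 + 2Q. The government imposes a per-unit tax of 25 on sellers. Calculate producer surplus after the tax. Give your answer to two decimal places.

Pre-tax equilibrium: 146 - 3.5Q = 92 + 2Q gives Q* = 9.8182, P* = 111.6364.
A tax on sellers shifts supply up by 25: 146 - 3.5Q = 92 + 2Q + 25, so Q_t = 5.2727. Buyers pay P_b = 127.5455; sellers receive P_s = P_b - 25 = 102.5455.
Producer surplus is the triangle above supply below P_s: (1/2)(5.2727)(102.5455 - 92) = 27.8017.

27.80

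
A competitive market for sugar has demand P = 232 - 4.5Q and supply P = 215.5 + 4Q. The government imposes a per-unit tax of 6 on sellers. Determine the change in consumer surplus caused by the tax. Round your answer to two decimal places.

-5.04

Pre-tax equilibrium: 232 - 4.5Q = 215.5 + 4Q gives Q* = 1.9412, P* = 223.2647.
With the tax, sellers need 6 more per unit: 232 - 4.5Q = 215.5 + 4Q + 6, so Q_t = 1.2353. Buyers pay P_b = 226.4412; sellers receive P_s = P_b - 6 = 220.4412.
CS falls from (1/2)(1.9412)(8.7353) = 8.4784 to (1/2)(1.2353)(5.5588) = 3.4334, a change of -5.045.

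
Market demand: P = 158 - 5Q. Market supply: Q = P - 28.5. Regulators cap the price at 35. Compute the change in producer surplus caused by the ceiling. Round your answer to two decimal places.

-211.80

Rewriting supply in inverse form: P = 28.5 + Q.
Without the control, 158 - 5Q = 28.5 + Q so Q* = 21.5833 and P* = 50.0833.
At the ceiling price 35, quantity supplied is (35 - 28.5)/1 = 6.5; supply is the short side, so Q = 6.5 trades at P = 35.
PS goes from (1/2)(21.5833)(21.5833) = 232.9201 to 21.125 (computed as (35 - 28.5)(6.5) - (1/2)(1)(6.5)^2), a change of -211.7951.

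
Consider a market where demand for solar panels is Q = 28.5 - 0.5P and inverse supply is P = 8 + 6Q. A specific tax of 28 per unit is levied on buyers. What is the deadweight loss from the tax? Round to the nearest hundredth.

49.00

Rewriting demand in inverse form: P = 57 - 2Q.
Pre-tax equilibrium: 57 - 2Q = 8 + 6Q gives Q* = 6.125, P* = 44.75.
With the tax, buyers' net willingness to pay falls by 28: (57 - 28) - 2Q = 8 + 6Q, so Q_t = 2.625. Buyers pay P_b = 51.75; sellers receive P_s = P_b - 28 = 23.75.
The welfare triangle lost has base Q* - Q_t = 3.5 and height t = 28, so DWL = (1/2)(3.5)(28) = 49.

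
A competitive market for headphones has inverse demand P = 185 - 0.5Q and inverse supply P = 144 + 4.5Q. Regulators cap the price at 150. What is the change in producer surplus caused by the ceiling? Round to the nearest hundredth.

-147.29

Free-market equilibrium: 185 - 0.5Q = 144 + 4.5Q gives Q* = 8.2, P* = 180.9.
At the ceiling price 150, quantity supplied is (150 - 144)/4.5 = 1.3333; supply is the short side, so Q = 1.3333 trades at P = 150.
PS goes from (1/2)(8.2)(36.9) = 151.29 to 4 (computed as (150 - 144)(1.3333) - (1/2)(4.5)(1.3333)^2), a change of -147.29.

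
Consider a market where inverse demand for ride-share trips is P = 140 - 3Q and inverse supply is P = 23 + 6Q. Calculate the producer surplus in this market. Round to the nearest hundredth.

Setting demand equal to supply, 117 = 9Q, so Q* = 13 and P* = 101.
The supply curve's price intercept is 23, so PS = (1/2)(Q*)(P* - 23) = (1/2)(13)(78) = 507.

507.00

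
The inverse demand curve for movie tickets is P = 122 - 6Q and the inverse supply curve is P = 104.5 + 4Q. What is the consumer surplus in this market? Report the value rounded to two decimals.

9.19

Set 122 - 6Q = 104.5 + 4Q, which gives 17.5 = 10Q, so Q* = 1.75 and P* = 122 - 6(1.75) = 111.5.
Consumer surplus is the triangle under demand above P*: (1/2)(1.75)(122 - 111.5) = (1/2)(1.75)(10.5) = 9.1875.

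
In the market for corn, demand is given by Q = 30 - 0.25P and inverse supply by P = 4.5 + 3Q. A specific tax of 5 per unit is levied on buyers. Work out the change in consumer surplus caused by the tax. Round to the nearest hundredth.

Rewriting demand in inverse form: P = 120 - 4Q.
Pre-tax equilibrium: 120 - 4Q = 4.5 + 3Q gives Q* = 16.5, P* = 54.
A tax on buyers shifts demand down by 5: (120 - 5) - 4Q = 4.5 + 3Q, so Q_t = 15.7857. Buyers pay P_b = 56.8571; sellers receive P_s = P_b - 5 = 51.8571.
CS falls from (1/2)(16.5)(66) = 544.5 to (1/2)(15.7857)(63.1429) = 498.3776, a change of -46.1224.

-46.12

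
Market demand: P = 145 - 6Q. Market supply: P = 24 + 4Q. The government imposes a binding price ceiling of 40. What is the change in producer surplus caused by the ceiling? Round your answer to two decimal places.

-260.82

Free-market equilibrium: 145 - 6Q = 24 + 4Q gives Q* = 12.1, P* = 72.4.
At P = 40, sellers supply (40 - 24)/4 = 4 while buyers want more, so the quantity traded is 4 at price 40.
PS goes from (1/2)(12.1)(48.4) = 292.82 to 32 (computed as (40 - 24)(4) - (1/2)(4)(4)^2), a change of -260.82.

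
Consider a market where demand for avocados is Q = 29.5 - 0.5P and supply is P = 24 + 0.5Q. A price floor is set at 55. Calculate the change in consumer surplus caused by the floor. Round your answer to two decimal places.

-192.00

Rewriting demand in inverse form: P = 59 - 2Q.
Free-market equilibrium: 59 - 2Q = 24 + 0.5Q gives Q* = 14, P* = 31.
At P = 55, buyers demand (59 - 55)/2 = 2 while sellers would supply more, so the quantity traded is 2 at price 55.
CS goes from (1/2)(14)(28) = 196 to 4 (computed as (59 - 55)(2) - (1/2)(2)(2)^2), a change of -192.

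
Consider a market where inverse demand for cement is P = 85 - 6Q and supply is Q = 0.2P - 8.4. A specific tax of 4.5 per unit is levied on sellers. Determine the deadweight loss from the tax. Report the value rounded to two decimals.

Rewriting supply in inverse form: P = 42 + 5Q.
Pre-tax equilibrium: 85 - 6Q = 42 + 5Q gives Q* = 3.9091, P* = 61.5455.
A tax on sellers shifts supply up by 4.5: 85 - 6Q = 42 + 5Q + 4.5, so Q_t = 3.5. Buyers pay P_b = 64; sellers receive P_s = P_b - 4.5 = 59.5.
The welfare triangle lost has base Q* - Q_t = 0.4091 and height t = 4.5, so DWL = (1/2)(0.4091)(4.5) = 0.9205.

0.92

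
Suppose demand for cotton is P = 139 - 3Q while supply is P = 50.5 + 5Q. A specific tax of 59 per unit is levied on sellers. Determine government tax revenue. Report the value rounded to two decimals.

217.56

Without the tax, 139 - 3Q = 50.5 + 5Q so Q* = 11.0625 and P* = 105.8125.
With the tax, sellers need 59 more per unit: 139 - 3Q = 50.5 + 5Q + 59, so Q_t = 3.6875. Buyers pay P_b = 127.9375; sellers receive P_s = P_b - 59 = 68.9375.
Revenue is the tax times quantity traded: 59 x 3.6875 = 217.5625.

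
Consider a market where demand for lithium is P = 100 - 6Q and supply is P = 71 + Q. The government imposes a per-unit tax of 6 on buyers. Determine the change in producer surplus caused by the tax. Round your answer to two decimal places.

-3.18

Without the tax, 100 - 6Q = 71 + Q so Q* = 4.1429 and P* = 75.1429.
A tax on buyers shifts demand down by 6: (100 - 6) - 6Q = 71 + Q, so Q_t = 3.2857. Buyers pay P_b = 80.2857; sellers receive P_s = P_b - 6 = 74.2857.
Producers lose the trapezoid between P_s and P* out to Q_t plus the triangle from Q_t to Q*: change in PS = 5.398 - 8.5816 = -3.1837.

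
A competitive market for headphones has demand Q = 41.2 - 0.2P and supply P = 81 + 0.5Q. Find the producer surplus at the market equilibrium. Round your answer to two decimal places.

Rewriting demand in inverse form: P = 206 - 5Q.
Set 206 - 5Q = 81 + 0.5Q, which gives 125 = 5.5Q, so Q* = 22.7273 and P* = 206 - 5(22.7273) = 92.3636.
PS is the area between P* and the supply curve from 0 to Q*: (1/2)(22.7273)(11.3636) = 129.1322.

129.13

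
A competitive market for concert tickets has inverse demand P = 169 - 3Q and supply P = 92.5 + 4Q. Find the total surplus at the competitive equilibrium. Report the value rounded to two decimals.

418.02

Setting demand equal to supply, 76.5 = 7Q, so Q* = 10.9286 and P* = 136.2143.
CS = (1/2)(10.9286)(32.7857) = 179.1505 and PS = (1/2)(10.9286)(43.7143) = 238.8673, so total surplus = 418.0179.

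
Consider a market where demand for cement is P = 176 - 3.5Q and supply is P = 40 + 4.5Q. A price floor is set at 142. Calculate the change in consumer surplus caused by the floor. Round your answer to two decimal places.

-340.61

Without the control, 176 - 3.5Q = 40 + 4.5Q so Q* = 17 and P* = 116.5.
At the floor price 142, quantity demanded is (176 - 142)/3.5 = 9.7143; demand is the short side, so Q = 9.7143 trades at P = 142.
CS goes from (1/2)(17)(59.5) = 505.75 to 165.1429 (computed as (176 - 142)(9.7143) - (1/2)(3.5)(9.7143)^2), a change of -340.6071.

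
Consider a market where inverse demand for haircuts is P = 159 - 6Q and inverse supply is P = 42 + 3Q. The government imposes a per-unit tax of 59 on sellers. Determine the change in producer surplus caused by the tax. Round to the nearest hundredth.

-191.20

Without the tax, 159 - 6Q = 42 + 3Q so Q* = 13 and P* = 81.
With the tax, sellers need 59 more per unit: 159 - 6Q = 42 + 3Q + 59, so Q_t = 6.4444. Buyers pay P_b = 120.3333; sellers receive P_s = P_b - 59 = 61.3333.
Producers lose the trapezoid between P_s and P* out to Q_t plus the triangle from Q_t to Q*: change in PS = 62.2963 - 253.5 = -191.2037.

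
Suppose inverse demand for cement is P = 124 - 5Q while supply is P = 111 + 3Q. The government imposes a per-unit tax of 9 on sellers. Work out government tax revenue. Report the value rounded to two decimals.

Pre-tax equilibrium: 124 - 5Q = 111 + 3Q gives Q* = 1.625, P* = 115.875.
With the tax, sellers need 9 more per unit: 124 - 5Q = 111 + 3Q + 9, so Q_t = 0.5. Buyers pay P_b = 121.5; sellers receive P_s = P_b - 9 = 112.5.
Revenue is the tax times quantity traded: 9 x 0.5 = 4.5.

4.50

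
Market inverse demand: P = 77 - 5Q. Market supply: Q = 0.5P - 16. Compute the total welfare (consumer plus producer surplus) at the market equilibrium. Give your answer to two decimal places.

Rewriting supply in inverse form: P = 32 + 2Q.
Set 77 - 5Q = 32 + 2Q, which gives 45 = 7Q, so Q* = 6.4286 and P* = 77 - 5(6.4286) = 44.8571.
CS = (1/2)(6.4286)(32.1429) = 103.3163 and PS = (1/2)(6.4286)(12.8571) = 41.3265, so total surplus = 144.6429.

144.64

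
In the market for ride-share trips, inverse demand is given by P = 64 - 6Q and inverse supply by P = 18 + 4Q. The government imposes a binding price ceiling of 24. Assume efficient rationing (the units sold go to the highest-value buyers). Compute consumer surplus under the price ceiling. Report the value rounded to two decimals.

Free-market equilibrium: 64 - 6Q = 18 + 4Q gives Q* = 4.6, P* = 36.4.
At the ceiling price 24, quantity supplied is (24 - 18)/4 = 1.5; supply is the short side, so Q = 1.5 trades at P = 24.
The demand price at Q = 1.5 is 55. CS is the trapezoid between demand and 24 over [0, 1.5]: (1/2)[(64 - 24) + (55 - 24)](1.5) = 53.25.

53.25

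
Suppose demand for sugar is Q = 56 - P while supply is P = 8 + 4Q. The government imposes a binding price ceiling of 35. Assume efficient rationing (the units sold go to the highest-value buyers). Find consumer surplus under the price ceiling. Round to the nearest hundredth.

118.97

Rewriting demand in inverse form: P = 56 - Q.
Free-market equilibrium: 56 - Q = 8 + 4Q gives Q* = 9.6, P* = 46.4.
At P = 35, sellers supply (35 - 8)/4 = 6.75 while buyers want more, so the quantity traded is 6.75 at price 35.
The demand price at Q = 6.75 is 49.25. CS is the trapezoid between demand and 35 over [0, 6.75]: (1/2)[(56 - 35) + (49.25 - 35)](6.75) = 118.9688.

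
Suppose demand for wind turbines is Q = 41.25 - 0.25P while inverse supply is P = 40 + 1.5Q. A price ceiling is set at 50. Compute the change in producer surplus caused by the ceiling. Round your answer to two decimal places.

-354.06

Rewriting demand in inverse form: P = 165 - 4Q.
Without the control, 165 - 4Q = 40 + 1.5Q so Q* = 22.7273 and P* = 74.0909.
At the ceiling price 50, quantity supplied is (50 - 40)/1.5 = 6.6667; supply is the short side, so Q = 6.6667 trades at P = 50.
PS goes from (1/2)(22.7273)(34.0909) = 387.3967 to 33.3333 (computed as (50 - 40)(6.6667) - (1/2)(1.5)(6.6667)^2), a change of -354.0634.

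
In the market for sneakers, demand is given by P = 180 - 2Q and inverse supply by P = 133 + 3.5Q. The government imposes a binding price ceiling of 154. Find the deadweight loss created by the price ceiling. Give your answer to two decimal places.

17.82

Free-market equilibrium: 180 - 2Q = 133 + 3.5Q gives Q* = 8.5455, P* = 162.9091.
At the ceiling price 154, quantity supplied is (154 - 133)/3.5 = 6; supply is the short side, so Q = 6 trades at P = 154.
At Q = 6 the demand price is 168 and the supply price is 154. Deadweight loss is the triangle between the curves from 6 to 8.5455: (1/2)(168 - 154)(8.5455 - 6) = 17.8182.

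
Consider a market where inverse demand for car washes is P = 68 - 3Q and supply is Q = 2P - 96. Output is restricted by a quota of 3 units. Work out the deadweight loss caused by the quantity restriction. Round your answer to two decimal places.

12.89

Rewriting supply in inverse form: P = 48 + 0.5Q.
Without the quota, 68 - 3Q = 48 + 0.5Q gives Q* = 5.7143.
At Q = 3 the demand price is 68 - 3(3) = 59 and the supply price is 48 + 0.5(3) = 49.5.
Deadweight loss is the triangle between the curves from 3 to 5.7143: (1/2)(59 - 49.5)(5.7143 - 3) = 12.8929.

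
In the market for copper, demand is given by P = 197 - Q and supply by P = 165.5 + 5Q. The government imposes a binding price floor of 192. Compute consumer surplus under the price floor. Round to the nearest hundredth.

Without the control, 197 - Q = 165.5 + 5Q so Q* = 5.25 and P* = 191.75.
At the floor price 192, quantity demanded is (197 - 192)/1 = 5; demand is the short side, so Q = 5 trades at P = 192.
CS is the triangle under demand above 192: (1/2)(5)(197 - 192) = 12.5.

12.50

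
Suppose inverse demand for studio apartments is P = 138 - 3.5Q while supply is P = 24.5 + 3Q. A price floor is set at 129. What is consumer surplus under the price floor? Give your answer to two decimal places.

Without the control, 138 - 3.5Q = 24.5 + 3Q so Q* = 17.4615 and P* = 76.8846.
At P = 129, buyers demand (138 - 129)/3.5 = 2.5714 while sellers would supply more, so the quantity traded is 2.5714 at price 129.
CS is the triangle under demand above 129: (1/2)(2.5714)(138 - 129) = 11.5714.

11.57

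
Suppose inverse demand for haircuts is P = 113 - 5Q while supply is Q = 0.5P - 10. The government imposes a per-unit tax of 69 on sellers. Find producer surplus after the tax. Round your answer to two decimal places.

11.76

Rewriting supply in inverse form: P = 20 + 2Q.
Without the tax, 113 - 5Q = 20 + 2Q so Q* = 13.2857 and P* = 46.5714.
With the tax, sellers need 69 more per unit: 113 - 5Q = 20 + 2Q + 69, so Q_t = 3.4286. Buyers pay P_b = 95.8571; sellers receive P_s = P_b - 69 = 26.8571.
Producer surplus is the triangle above supply below P_s: (1/2)(3.4286)(26.8571 - 20) = 11.7551.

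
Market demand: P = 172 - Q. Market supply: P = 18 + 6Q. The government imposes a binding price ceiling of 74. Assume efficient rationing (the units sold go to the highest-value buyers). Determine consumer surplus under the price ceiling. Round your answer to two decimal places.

871.11

Free-market equilibrium: 172 - Q = 18 + 6Q gives Q* = 22, P* = 150.
At the ceiling price 74, quantity supplied is (74 - 18)/6 = 9.3333; supply is the short side, so Q = 9.3333 trades at P = 74.
The demand price at Q = 9.3333 is 162.6667. CS is the trapezoid between demand and 74 over [0, 9.3333]: (1/2)[(172 - 74) + (162.6667 - 74)](9.3333) = 871.1111.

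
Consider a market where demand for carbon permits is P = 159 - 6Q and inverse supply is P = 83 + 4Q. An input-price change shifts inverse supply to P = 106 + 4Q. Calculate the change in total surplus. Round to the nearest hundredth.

Initial equilibrium: Q_0 = 7.6, P_0 = 113.4; CS_0 = (1/2)(7.6)(45.6) = 173.28, PS_0 = (1/2)(7.6)(30.4) = 115.52.
New equilibrium: 159 - 6Q = 106 + 4Q gives Q_1 = 5.3, P_1 = 127.2; CS_1 = 84.27, PS_1 = 56.18.
Change in total surplus = (84.27 + 56.18) - (173.28 + 115.52) = -148.35.

-148.35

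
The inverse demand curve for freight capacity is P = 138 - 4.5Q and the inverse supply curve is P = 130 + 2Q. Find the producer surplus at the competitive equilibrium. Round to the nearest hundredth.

1.51

Setting demand equal to supply, 8 = 6.5Q, so Q* = 1.2308 and P* = 132.4615.
Producer surplus is the triangle above supply below P*: (1/2)(1.2308)(132.4615 - 130) = (1/2)(1.2308)(2.4615) = 1.5148.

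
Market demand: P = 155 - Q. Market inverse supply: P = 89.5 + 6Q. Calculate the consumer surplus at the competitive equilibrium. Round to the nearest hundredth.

Equilibrium: 155 - Q = 89.5 + 6Q, so Q* = 9.3571 and P* = 145.6429.
The demand choke price is 155, so CS = (1/2)(Q*)(155 - P*) = (1/2)(9.3571)(9.3571) = 43.7781.

43.78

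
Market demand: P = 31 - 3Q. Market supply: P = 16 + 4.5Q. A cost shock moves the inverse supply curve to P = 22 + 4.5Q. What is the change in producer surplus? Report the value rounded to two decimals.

Initial equilibrium: Q_0 = 2, P_0 = 25; CS_0 = (1/2)(2)(6) = 6, PS_0 = (1/2)(2)(9) = 9.
New equilibrium: 31 - 3Q = 22 + 4.5Q gives Q_1 = 1.2, P_1 = 27.4; CS_1 = 2.16, PS_1 = 3.24.
Change in producer surplus = 3.24 - 9 = -5.76.

-5.76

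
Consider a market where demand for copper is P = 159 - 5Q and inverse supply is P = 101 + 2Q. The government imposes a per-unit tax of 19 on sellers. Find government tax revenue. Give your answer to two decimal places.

Without the tax, 159 - 5Q = 101 + 2Q so Q* = 8.2857 and P* = 117.5714.
With the tax, sellers need 19 more per unit: 159 - 5Q = 101 + 2Q + 19, so Q_t = 5.5714. Buyers pay P_b = 131.1429; sellers receive P_s = P_b - 19 = 112.1429.
Revenue is the tax times quantity traded: 19 x 5.5714 = 105.8571.

105.86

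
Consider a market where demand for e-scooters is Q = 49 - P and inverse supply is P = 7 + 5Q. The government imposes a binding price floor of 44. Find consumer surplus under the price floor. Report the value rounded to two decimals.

12.50

Rewriting demand in inverse form: P = 49 - Q.
Free-market equilibrium: 49 - Q = 7 + 5Q gives Q* = 7, P* = 42.
At the floor price 44, quantity demanded is (49 - 44)/1 = 5; demand is the short side, so Q = 5 trades at P = 44.
CS is the triangle under demand above 44: (1/2)(5)(49 - 44) = 12.5.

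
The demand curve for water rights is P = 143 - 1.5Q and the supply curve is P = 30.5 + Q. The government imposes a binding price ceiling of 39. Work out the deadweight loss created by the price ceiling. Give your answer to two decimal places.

Without the control, 143 - 1.5Q = 30.5 + Q so Q* = 45 and P* = 75.5.
At P = 39, sellers supply (39 - 30.5)/1 = 8.5 while buyers want more, so the quantity traded is 8.5 at price 39.
At Q = 8.5 the demand price is 130.25 and the supply price is 39. Deadweight loss is the triangle between the curves from 8.5 to 45: (1/2)(130.25 - 39)(45 - 8.5) = 1665.3125.

1665.31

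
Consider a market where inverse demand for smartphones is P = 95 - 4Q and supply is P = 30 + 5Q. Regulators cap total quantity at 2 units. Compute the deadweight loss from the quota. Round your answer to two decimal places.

122.72

Without the quota, 95 - 4Q = 30 + 5Q gives Q* = 7.2222.
At Q = 2 the demand price is 95 - 4(2) = 87 and the supply price is 30 + 5(2) = 40.
DWL = (1/2)(gap between curves at 2) x (Q* - 2) = (1/2)(47)(5.2222) = 122.7222.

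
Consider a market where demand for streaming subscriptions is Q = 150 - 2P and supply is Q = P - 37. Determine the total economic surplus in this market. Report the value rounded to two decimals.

Rewriting demand in inverse form: P = 75 - 0.5Q.
Rewriting supply in inverse form: P = 37 + Q.
Setting demand equal to supply, 38 = 1.5Q, so Q* = 25.3333 and P* = 62.3333.
Total surplus is the full triangle between the curves from 0 to Q*: (1/2)(25.3333)(75 - 37) = 481.3333.

481.33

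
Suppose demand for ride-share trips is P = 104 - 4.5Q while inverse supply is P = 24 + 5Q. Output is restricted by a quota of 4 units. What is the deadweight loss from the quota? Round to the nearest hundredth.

92.84

Unrestricted equilibrium: Q* = (104 - 24)/(4.5 + 5) = 8.4211.
At Q = 4 the demand price is 104 - 4.5(4) = 86 and the supply price is 24 + 5(4) = 44.
DWL = (1/2)(gap between curves at 4) x (Q* - 4) = (1/2)(42)(4.4211) = 92.8421.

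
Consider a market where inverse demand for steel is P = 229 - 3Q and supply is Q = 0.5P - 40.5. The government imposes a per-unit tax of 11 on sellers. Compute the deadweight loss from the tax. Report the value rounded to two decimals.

Rewriting supply in inverse form: P = 81 + 2Q.
Pre-tax equilibrium: 229 - 3Q = 81 + 2Q gives Q* = 29.6, P* = 140.2.
A tax on sellers shifts supply up by 11: 229 - 3Q = 81 + 2Q + 11, so Q_t = 27.4. Buyers pay P_b = 146.8; sellers receive P_s = P_b - 11 = 135.8.
The welfare triangle lost has base Q* - Q_t = 2.2 and height t = 11, so DWL = (1/2)(2.2)(11) = 12.1.

12.10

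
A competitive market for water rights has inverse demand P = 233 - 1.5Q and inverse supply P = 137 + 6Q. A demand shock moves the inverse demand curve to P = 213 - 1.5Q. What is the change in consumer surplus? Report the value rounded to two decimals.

-45.87

Initial equilibrium: Q_0 = 12.8, P_0 = 213.8; CS_0 = (1/2)(12.8)(19.2) = 122.88, PS_0 = (1/2)(12.8)(76.8) = 491.52.
New equilibrium: 213 - 1.5Q = 137 + 6Q gives Q_1 = 10.1333, P_1 = 197.8; CS_1 = 77.0133, PS_1 = 308.0533.
Change in consumer surplus = 77.0133 - 122.88 = -45.8667.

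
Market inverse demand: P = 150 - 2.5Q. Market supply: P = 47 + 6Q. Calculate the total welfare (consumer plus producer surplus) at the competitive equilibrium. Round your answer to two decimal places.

624.06

Set 150 - 2.5Q = 47 + 6Q, which gives 103 = 8.5Q, so Q* = 12.1176 and P* = 150 - 2.5(12.1176) = 119.7059.
CS = (1/2)(12.1176)(30.2941) = 183.5467 and PS = (1/2)(12.1176)(72.7059) = 440.5121, so total surplus = 624.0588.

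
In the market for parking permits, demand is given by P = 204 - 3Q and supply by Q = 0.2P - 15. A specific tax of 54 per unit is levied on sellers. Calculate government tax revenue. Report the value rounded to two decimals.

506.25

Rewriting supply in inverse form: P = 75 + 5Q.
Without the tax, 204 - 3Q = 75 + 5Q so Q* = 16.125 and P* = 155.625.
With the tax, sellers need 54 more per unit: 204 - 3Q = 75 + 5Q + 54, so Q_t = 9.375. Buyers pay P_b = 175.875; sellers receive P_s = P_b - 54 = 121.875.
Tax revenue = t x Q_t = 54 x 9.375 = 506.25.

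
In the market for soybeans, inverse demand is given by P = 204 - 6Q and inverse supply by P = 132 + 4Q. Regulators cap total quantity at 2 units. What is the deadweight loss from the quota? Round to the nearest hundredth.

135.20

Without the quota, 204 - 6Q = 132 + 4Q gives Q* = 7.2.
At Q = 2 the demand price is 204 - 6(2) = 192 and the supply price is 132 + 4(2) = 140.
Deadweight loss is the triangle between the curves from 2 to 7.2: (1/2)(192 - 140)(7.2 - 2) = 135.2.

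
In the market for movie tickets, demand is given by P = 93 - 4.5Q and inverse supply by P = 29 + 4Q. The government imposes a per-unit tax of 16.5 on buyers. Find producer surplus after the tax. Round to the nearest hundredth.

62.46

Pre-tax equilibrium: 93 - 4.5Q = 29 + 4Q gives Q* = 7.5294, P* = 59.1176.
A tax on buyers shifts demand down by 16.5: (93 - 16.5) - 4.5Q = 29 + 4Q, so Q_t = 5.5882. Buyers pay P_b = 67.8529; sellers receive P_s = P_b - 16.5 = 51.3529.
PS = (1/2)(Q_t)(P_s - 29) = (1/2)(5.5882)(22.3529) = 62.4567.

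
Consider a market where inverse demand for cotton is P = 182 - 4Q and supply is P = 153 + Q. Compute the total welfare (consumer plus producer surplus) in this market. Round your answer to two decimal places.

Setting demand equal to supply, 29 = 5Q, so Q* = 5.8 and P* = 158.8.
Total surplus is the full triangle between the curves from 0 to Q*: (1/2)(5.8)(182 - 153) = 84.1.

84.10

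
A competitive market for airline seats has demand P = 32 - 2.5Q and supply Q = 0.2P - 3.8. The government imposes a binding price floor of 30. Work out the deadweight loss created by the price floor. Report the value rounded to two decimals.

3.27

Rewriting supply in inverse form: P = 19 + 5Q.
Free-market equilibrium: 32 - 2.5Q = 19 + 5Q gives Q* = 1.7333, P* = 27.6667.
At P = 30, buyers demand (32 - 30)/2.5 = 0.8 while sellers would supply more, so the quantity traded is 0.8 at price 30.
At Q = 0.8 the demand price is 30 and the supply price is 23. Deadweight loss is the triangle between the curves from 0.8 to 1.7333: (1/2)(30 - 23)(1.7333 - 0.8) = 3.2667.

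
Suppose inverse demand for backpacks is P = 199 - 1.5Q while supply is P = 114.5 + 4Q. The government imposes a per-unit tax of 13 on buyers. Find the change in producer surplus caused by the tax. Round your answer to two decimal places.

Without the tax, 199 - 1.5Q = 114.5 + 4Q so Q* = 15.3636 and P* = 175.9545.
With the tax, buyers' net willingness to pay falls by 13: (199 - 13) - 1.5Q = 114.5 + 4Q, so Q_t = 13. Buyers pay P_b = 179.5; sellers receive P_s = P_b - 13 = 166.5.
PS falls from (1/2)(15.3636)(61.4545) = 472.0826 to (1/2)(13)(52) = 338, a change of -134.0826.

-134.08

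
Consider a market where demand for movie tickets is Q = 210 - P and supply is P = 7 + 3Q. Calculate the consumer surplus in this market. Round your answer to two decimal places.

1287.78

Rewriting demand in inverse form: P = 210 - Q.
Set 210 - Q = 7 + 3Q, which gives 203 = 4Q, so Q* = 50.75 and P* = 210 - (50.75) = 159.25.
CS is the area between the demand curve and P* from 0 to Q*: (1/2)(50.75)(50.75) = 1287.7812.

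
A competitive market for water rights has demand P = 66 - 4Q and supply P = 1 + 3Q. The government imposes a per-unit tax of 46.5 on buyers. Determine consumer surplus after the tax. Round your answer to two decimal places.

Pre-tax equilibrium: 66 - 4Q = 1 + 3Q gives Q* = 9.2857, P* = 28.8571.
A tax on buyers shifts demand down by 46.5: (66 - 46.5) - 4Q = 1 + 3Q, so Q_t = 2.6429. Buyers pay P_b = 55.4286; sellers receive P_s = P_b - 46.5 = 8.9286.
Consumer surplus is the triangle under demand above P_b: (1/2)(2.6429)(66 - 55.4286) = 13.9694.

13.97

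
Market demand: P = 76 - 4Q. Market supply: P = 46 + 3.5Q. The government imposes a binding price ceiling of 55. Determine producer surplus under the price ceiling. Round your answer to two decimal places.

11.57

Without the control, 76 - 4Q = 46 + 3.5Q so Q* = 4 and P* = 60.
At the ceiling price 55, quantity supplied is (55 - 46)/3.5 = 2.5714; supply is the short side, so Q = 2.5714 trades at P = 55.
PS is the triangle above supply below 55: (1/2)(2.5714)(55 - 46) = 11.5714.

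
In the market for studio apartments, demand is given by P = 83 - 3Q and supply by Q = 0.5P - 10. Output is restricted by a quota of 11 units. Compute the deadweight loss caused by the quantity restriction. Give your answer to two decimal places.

6.40

Rewriting supply in inverse form: P = 20 + 2Q.
Without the quota, 83 - 3Q = 20 + 2Q gives Q* = 12.6.
At Q = 11 the demand price is 83 - 3(11) = 50 and the supply price is 20 + 2(11) = 42.
DWL = (1/2)(gap between curves at 11) x (Q* - 11) = (1/2)(8)(1.6) = 6.4.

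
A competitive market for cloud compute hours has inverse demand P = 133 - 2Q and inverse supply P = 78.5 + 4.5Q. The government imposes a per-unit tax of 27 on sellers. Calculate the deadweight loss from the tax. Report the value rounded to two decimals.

Without the tax, 133 - 2Q = 78.5 + 4.5Q so Q* = 8.3846 and P* = 116.2308.
A tax on sellers shifts supply up by 27: 133 - 2Q = 78.5 + 4.5Q + 27, so Q_t = 4.2308. Buyers pay P_b = 124.5385; sellers receive P_s = P_b - 27 = 97.5385.
The welfare triangle lost has base Q* - Q_t = 4.1538 and height t = 27, so DWL = (1/2)(4.1538)(27) = 56.0769.

56.08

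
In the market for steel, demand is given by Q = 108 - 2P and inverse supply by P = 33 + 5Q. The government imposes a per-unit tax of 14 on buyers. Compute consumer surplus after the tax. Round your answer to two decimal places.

0.40

Rewriting demand in inverse form: P = 54 - 0.5Q.
Pre-tax equilibrium: 54 - 0.5Q = 33 + 5Q gives Q* = 3.8182, P* = 52.0909.
A tax on buyers shifts demand down by 14: (54 - 14) - 0.5Q = 33 + 5Q, so Q_t = 1.2727. Buyers pay P_b = 53.3636; sellers receive P_s = P_b - 14 = 39.3636.
Consumer surplus is the triangle under demand above P_b: (1/2)(1.2727)(54 - 53.3636) = 0.405.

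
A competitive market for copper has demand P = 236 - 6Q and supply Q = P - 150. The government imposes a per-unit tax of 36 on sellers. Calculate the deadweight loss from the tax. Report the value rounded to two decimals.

92.57

Rewriting supply in inverse form: P = 150 + Q.
Pre-tax equilibrium: 236 - 6Q = 150 + Q gives Q* = 12.2857, P* = 162.2857.
A tax on sellers shifts supply up by 36: 236 - 6Q = 150 + Q + 36, so Q_t = 7.1429. Buyers pay P_b = 193.1429; sellers receive P_s = P_b - 36 = 157.1429.
Deadweight loss is the triangle between the curves from Q_t to Q*: (1/2)(12.2857 - 7.1429)(36) = 92.5714.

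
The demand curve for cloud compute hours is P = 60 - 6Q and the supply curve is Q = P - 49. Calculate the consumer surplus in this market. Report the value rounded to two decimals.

7.41

Rewriting supply in inverse form: P = 49 + Q.
Set 60 - 6Q = 49 + Q, which gives 11 = 7Q, so Q* = 1.5714 and P* = 60 - 6(1.5714) = 50.5714.
Consumer surplus is the triangle under demand above P*: (1/2)(1.5714)(60 - 50.5714) = (1/2)(1.5714)(9.4286) = 7.4082.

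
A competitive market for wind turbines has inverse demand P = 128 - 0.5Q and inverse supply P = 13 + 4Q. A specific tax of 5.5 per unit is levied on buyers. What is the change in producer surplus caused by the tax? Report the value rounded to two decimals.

Without the tax, 128 - 0.5Q = 13 + 4Q so Q* = 25.5556 and P* = 115.2222.
With the tax, buyers' net willingness to pay falls by 5.5: (128 - 5.5) - 0.5Q = 13 + 4Q, so Q_t = 24.3333. Buyers pay P_b = 115.8333; sellers receive P_s = P_b - 5.5 = 110.3333.
Producers lose the trapezoid between P_s and P* out to Q_t plus the triangle from Q_t to Q*: change in PS = 1184.2222 - 1306.1728 = -121.9506.

-121.95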